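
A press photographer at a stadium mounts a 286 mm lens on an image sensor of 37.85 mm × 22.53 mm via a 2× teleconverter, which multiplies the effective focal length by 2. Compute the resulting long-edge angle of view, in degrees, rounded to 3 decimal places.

Effective focal length f = 286 × 2 = 572 mm.
α = 2·arctan(37.85 / (2 × 572)) = 2·arctan(0.03309) ≈ 3.7900°.

3.790°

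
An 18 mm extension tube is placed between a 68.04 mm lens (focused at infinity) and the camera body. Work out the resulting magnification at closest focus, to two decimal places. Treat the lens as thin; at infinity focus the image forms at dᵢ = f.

0.26×

The tube moves the image plane from f to f + e, so dᵢ = 68.04 + 18 = 86.04 mm. Focus is achieved when 1/f = 1/dₒ + 1/dᵢ, giving dₒ = 1/(1/f − 1/(f+e)).
Magnification m = dᵢ/dₒ = (f+e)·(1/f − 1/(f+e)) = e/f = 18/68.04 ≈ 0.2646.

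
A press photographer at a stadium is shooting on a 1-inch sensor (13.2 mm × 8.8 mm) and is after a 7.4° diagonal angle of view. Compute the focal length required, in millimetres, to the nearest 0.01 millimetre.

122.66 mm

Sensor diagonal = √(13.2² + 8.8²) = √251.6800 ≈ 15.8644 mm.
From α = 2·arctan(d/2f) we get f = d / (2·tan(α/2)).
With d = 15.8644 mm and α/2 = 3.7°, tan(α/2) ≈ 0.06467, so f ≈ 15.8644 / 0.12933 ≈ 122.6623 mm.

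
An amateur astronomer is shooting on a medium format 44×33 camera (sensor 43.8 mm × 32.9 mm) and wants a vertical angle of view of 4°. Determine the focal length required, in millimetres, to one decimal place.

From α = 2·arctan(h/2f) we get f = h / (2·tan(α/2)).
With h = 32.9 mm and α/2 = 2°, tan(α/2) ≈ 0.03492, so f ≈ 32.9 / 0.06984 ≈ 471.0664 mm.

471.1 mm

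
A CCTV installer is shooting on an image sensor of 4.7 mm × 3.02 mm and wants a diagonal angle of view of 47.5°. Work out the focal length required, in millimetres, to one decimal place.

6.3 mm

Sensor diagonal = √(4.7² + 3.02²) = √31.2104 ≈ 5.5866 mm.
From α = 2·arctan(d/2f) we get f = d / (2·tan(α/2)).
With d = 5.5866 mm and α/2 = 23.75°, tan(α/2) ≈ 0.44001, so f ≈ 5.5866 / 0.88002 ≈ 6.3483 mm.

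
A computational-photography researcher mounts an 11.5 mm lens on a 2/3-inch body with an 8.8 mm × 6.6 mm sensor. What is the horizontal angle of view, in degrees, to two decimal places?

Angle of view α = 2·arctan(w/2f) with w = 8.8 mm and f = 11.5 mm.
w/2f = 0.38261; arctan(0.38261) ≈ 20.9373°, so α ≈ 41.8746°.

41.87°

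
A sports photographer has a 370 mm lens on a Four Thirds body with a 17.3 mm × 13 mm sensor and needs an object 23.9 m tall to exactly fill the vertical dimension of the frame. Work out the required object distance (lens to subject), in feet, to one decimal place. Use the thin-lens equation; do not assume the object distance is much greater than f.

W: 23.9 m = 23900 mm.
Magnification m = h/W = dᵢ/dₒ; combined with 1/f = 1/dₒ + 1/dᵢ this gives dₒ = f·(1 + W/h).
dₒ = 370 mm × (1 + 23900/13) = 370 × 1839.4615 ≈ 680600.769 mm = 680600.769/304.8 ft = 2232.94 ft.

2232.9 ft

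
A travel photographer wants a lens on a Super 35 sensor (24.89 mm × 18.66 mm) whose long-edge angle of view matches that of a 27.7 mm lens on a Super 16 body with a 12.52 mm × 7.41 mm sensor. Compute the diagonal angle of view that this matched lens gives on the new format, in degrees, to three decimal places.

Equal long-edge AOV ⇒ f₂ = f₁ · 24.89/12.52 = 27.7 × 1.98802 ≈ 55.0681 mm.
Sensor diagonal = √(24.89² + 18.66²) = √967.7077 ≈ 31.1080 mm.
Diagonal AOV on the new format = 2·arctan(31.1080 / (2 × 55.0681)) = 2·arctan(0.28245) ≈ 31.5447°.

31.545°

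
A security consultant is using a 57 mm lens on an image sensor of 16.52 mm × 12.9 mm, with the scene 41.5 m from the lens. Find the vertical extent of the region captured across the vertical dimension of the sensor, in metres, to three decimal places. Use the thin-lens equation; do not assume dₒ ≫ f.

9.379 m

dₒ: 41.5 m = 41500 mm.
Similar triangles through the lens centre give W/dₒ = h/dᵢ; with 1/f = 1/dₒ + 1/dᵢ this gives W = h·(dₒ − f)/f.
W = 12.9 mm × (41500 − 57) / 57 = 12.9 × 727.0702 ≈ 9379.205 mm = 9.37921 m.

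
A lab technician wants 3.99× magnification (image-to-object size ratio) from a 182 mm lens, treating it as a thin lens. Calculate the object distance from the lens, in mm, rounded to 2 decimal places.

227.61 mm

With m = dᵢ/dₒ and 1/f = 1/dₒ + 1/dᵢ, substituting dᵢ = m·dₒ gives 1/f = (1 + 1/m)/dₒ, hence dₒ = f·(1 + 1/m).
dₒ = 182 × (1 + 1/3.99) = 182 × 1.25063 ≈ 227.614 mm.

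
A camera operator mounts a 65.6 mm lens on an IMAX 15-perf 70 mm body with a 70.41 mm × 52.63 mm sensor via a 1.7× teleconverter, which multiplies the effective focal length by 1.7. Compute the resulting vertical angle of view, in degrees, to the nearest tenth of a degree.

Effective focal length f = 65.6 × 1.7 = 111.52 mm.
α = 2·arctan(52.63 / (2 × 111.52)) = 2·arctan(0.23597) ≈ 26.5541°.

26.6°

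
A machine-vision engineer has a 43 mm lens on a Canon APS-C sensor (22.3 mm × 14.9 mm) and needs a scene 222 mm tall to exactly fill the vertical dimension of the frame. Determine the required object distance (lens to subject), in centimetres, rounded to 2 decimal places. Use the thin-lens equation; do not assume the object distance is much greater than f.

68.37 cm

Magnification m = h/W = dᵢ/dₒ; combined with 1/f = 1/dₒ + 1/dᵢ this gives dₒ = f·(1 + W/h).
dₒ = 43 mm × (1 + 222/14.9) = 43 × 15.8993 ≈ 683.671 mm = 68.3671 cm.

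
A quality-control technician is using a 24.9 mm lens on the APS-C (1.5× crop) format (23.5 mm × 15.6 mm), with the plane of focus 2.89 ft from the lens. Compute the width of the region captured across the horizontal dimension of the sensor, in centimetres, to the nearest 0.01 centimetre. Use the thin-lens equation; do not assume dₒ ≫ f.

80.78 cm

dₒ: 2.89 ft × 304.8 mm/ft = 880.87 mm.
Similar triangles through the lens centre give W/dₒ = w/dᵢ; with 1/f = 1/dₒ + 1/dᵢ this gives W = w·(dₒ − f)/f.
W = 23.5 mm × (880.872 − 24.9) / 24.9 = 23.5 × 34.3764 ≈ 807.845 mm = 80.7845 cm.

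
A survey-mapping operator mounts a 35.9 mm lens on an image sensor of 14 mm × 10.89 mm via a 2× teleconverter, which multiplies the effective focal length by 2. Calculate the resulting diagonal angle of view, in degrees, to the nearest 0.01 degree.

14.08°

Effective focal length f = 35.9 × 2 = 71.8 mm.
Sensor diagonal = √(14² + 10.89²) = √314.5921 ≈ 17.7367 mm.
α = 2·arctan(17.737 / (2 × 71.8)) = 2·arctan(0.12351) ≈ 14.0824°.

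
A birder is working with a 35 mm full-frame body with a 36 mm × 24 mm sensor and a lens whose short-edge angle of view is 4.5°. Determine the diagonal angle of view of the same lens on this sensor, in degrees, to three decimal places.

8.103°

From the short-edge AOV: f = 24 / (2·tan(2.25°)) = 24 / 0.07858 ≈ 305.4204 mm.
Sensor diagonal = √(36² + 24²) = √1872.0000 ≈ 43.2666 mm.
Diagonal AOV = 2·arctan(43.2666 / (2 × 305.4204)) = 2·arctan(0.07083) ≈ 8.1031°.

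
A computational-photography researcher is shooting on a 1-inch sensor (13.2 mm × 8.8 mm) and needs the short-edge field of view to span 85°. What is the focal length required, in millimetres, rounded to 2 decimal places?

4.80 mm

From α = 2·arctan(h/2f) we get f = h / (2·tan(α/2)).
With h = 8.8 mm and α/2 = 42.5°, tan(α/2) ≈ 0.91633, so f ≈ 8.8 / 1.83266 ≈ 4.8018 mm.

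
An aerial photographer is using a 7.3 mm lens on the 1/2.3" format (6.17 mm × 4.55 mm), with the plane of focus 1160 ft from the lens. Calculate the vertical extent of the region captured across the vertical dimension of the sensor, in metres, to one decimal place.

220.4 m

dₒ: 1160 ft × 304.8 mm/ft = 353567.99 mm.
Similar triangles through the lens centre give W/dₒ = h/dᵢ; with 1/f = 1/dₒ + 1/dᵢ this gives W = h·(dₒ − f)/f.
W = 4.55 mm × (353568 − 7.3) / 7.3 = 4.55 × 48432.9711 ≈ 220370.018 mm = 220.37 m.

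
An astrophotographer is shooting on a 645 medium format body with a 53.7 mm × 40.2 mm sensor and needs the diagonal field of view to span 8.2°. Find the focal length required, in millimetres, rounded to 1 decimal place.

Sensor diagonal = √(53.7² + 40.2²) = √4499.7300 ≈ 67.0800 mm.
From α = 2·arctan(d/2f) we get f = d / (2·tan(α/2)).
With d = 67.0800 mm and α/2 = 4.1°, tan(α/2) ≈ 0.07168, so f ≈ 67.0800 / 0.14336 ≈ 467.9073 mm.

467.9 mm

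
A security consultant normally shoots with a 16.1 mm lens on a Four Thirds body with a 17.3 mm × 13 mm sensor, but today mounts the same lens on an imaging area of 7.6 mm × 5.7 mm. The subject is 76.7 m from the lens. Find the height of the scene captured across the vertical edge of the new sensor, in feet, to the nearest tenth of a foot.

The focal length stays 16.1 mm; the relevant sensor dimension is now h = 5.7 mm. Object distance dₒ = 76.7 m = 76700 mm.
Thin-lens field height W = h·(dₒ − f)/f = 5.7 × (76700 − 16.1)/16.1 ≈ 27148.958 mm = 27148.958/304.8 ft = 89.0714 ft.

89.1 ft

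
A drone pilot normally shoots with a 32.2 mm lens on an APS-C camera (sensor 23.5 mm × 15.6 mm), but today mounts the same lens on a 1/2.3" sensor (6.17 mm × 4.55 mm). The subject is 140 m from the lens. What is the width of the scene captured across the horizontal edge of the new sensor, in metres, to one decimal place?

The focal length stays 32.2 mm; the relevant sensor dimension is now w = 6.17 mm. Object distance dₒ = 140 m = 140000 mm.
Thin-lens field width W = w·(dₒ − f)/f = 6.17 × (140000 − 32.2)/32.2 ≈ 26819.917 mm = 26.8199 m.

26.8 m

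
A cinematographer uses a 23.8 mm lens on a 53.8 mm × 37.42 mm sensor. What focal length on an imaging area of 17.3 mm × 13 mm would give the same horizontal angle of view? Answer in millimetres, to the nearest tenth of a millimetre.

7.7 mm

Equal angle of view means equal width/f ratio, so f₂ = f₁ · (width₂/width₁) = 23.8 × 17.3/53.8.
f₂ = 23.8 × 0.32156 ≈ 7.653 mm.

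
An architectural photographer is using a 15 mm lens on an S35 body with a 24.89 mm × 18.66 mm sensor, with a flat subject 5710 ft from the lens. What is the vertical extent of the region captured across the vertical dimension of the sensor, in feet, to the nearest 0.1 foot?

dₒ: 5710 ft × 304.8 mm/ft = 1740407.94 mm.
Similar triangles through the lens centre give W/dₒ = h/dᵢ; with 1/f = 1/dₒ + 1/dᵢ this gives W = h·(dₒ − f)/f.
W = 18.66 mm × (1.74041e+06 − 15) / 15 = 18.66 × 116026.1963 ≈ 2165048.823 mm = 2165048.823/304.8 ft = 7103.18 ft.

7103.2 ft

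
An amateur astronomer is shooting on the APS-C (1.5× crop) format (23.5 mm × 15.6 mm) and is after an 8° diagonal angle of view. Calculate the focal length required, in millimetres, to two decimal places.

201.69 mm

Sensor diagonal = √(23.5² + 15.6²) = √795.6100 ≈ 28.2066 mm.
From α = 2·arctan(d/2f) we get f = d / (2·tan(α/2)).
With d = 28.2066 mm and α/2 = 4°, tan(α/2) ≈ 0.06993, so f ≈ 28.2066 / 0.13985 ≈ 201.6863 mm.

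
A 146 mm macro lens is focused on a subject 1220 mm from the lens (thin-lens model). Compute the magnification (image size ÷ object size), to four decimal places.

0.1359×

Thin lens: 1/f = 1/dₒ + 1/dᵢ → 1/dᵢ = 1/146 − 1/1220 = 0.0060296 mm⁻¹, so dᵢ ≈ 165.8473 mm.
Magnification m = dᵢ/dₒ = 165.8473/1220 ≈ 0.13594.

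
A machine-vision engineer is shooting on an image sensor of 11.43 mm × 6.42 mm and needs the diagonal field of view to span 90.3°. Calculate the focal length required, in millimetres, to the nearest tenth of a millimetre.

Sensor diagonal = √(11.43² + 6.42²) = √171.8613 ≈ 13.1096 mm.
From α = 2·arctan(d/2f) we get f = d / (2·tan(α/2)).
With d = 13.1096 mm and α/2 = 45.15°, tan(α/2) ≈ 1.00525, so f ≈ 13.1096 / 2.01050 ≈ 6.5206 mm.

6.5 mm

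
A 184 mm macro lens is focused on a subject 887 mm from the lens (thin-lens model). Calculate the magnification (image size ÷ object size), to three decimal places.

0.262×

Thin lens: 1/f = 1/dₒ + 1/dᵢ → 1/dᵢ = 1/184 − 1/887 = 0.0043074 mm⁻¹, so dᵢ ≈ 232.1593 mm.
Magnification m = dᵢ/dₒ = 232.1593/887 ≈ 0.26174.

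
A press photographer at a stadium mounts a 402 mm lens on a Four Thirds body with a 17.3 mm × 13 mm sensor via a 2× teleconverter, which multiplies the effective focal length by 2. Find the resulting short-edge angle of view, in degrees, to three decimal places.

Effective focal length f = 402 × 2 = 804 mm.
α = 2·arctan(13 / (2 × 804)) = 2·arctan(0.00808) ≈ 0.9264°.

0.926°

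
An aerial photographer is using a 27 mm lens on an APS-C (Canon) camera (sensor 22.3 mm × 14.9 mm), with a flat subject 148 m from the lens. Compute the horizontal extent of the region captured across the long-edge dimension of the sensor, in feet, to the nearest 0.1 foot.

dₒ: 148 m = 148000 mm.
Similar triangles through the lens centre give W/dₒ = w/dᵢ; with 1/f = 1/dₒ + 1/dᵢ this gives W = w·(dₒ − f)/f.
W = 22.3 mm × (148000 − 27) / 27 = 22.3 × 5480.4815 ≈ 122214.737 mm = 122214.737/304.8 ft = 400.967 ft.

401.0 ft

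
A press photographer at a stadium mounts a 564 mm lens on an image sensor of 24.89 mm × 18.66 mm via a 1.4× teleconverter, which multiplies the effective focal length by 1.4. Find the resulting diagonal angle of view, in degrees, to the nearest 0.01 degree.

2.26°

Effective focal length f = 564 × 1.4 = 789.6 mm.
Sensor diagonal = √(24.89² + 18.66²) = √967.7077 ≈ 31.1080 mm.
α = 2·arctan(31.108 / (2 × 789.6)) = 2·arctan(0.01970) ≈ 2.2570°.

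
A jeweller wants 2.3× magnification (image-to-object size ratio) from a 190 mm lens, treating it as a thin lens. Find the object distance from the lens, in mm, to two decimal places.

With m = dᵢ/dₒ and 1/f = 1/dₒ + 1/dᵢ, substituting dᵢ = m·dₒ gives 1/f = (1 + 1/m)/dₒ, hence dₒ = f·(1 + 1/m).
dₒ = 190 × (1 + 1/2.3) = 190 × 1.43478 ≈ 272.609 mm.

272.61 mm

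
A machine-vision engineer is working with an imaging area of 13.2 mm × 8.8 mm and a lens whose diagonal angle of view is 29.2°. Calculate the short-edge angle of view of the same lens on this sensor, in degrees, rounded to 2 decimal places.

Sensor diagonal = √(13.2² + 8.8²) = √251.6800 ≈ 15.8644 mm.
From the diagonal AOV: f = 15.8644 / (2·tan(14.6°)) = 15.8644 / 0.52096 ≈ 30.4522 mm.
Short-edge AOV = 2·arctan(8.8 / (2 × 30.4522)) = 2·arctan(0.14449) ≈ 16.4434°.

16.44°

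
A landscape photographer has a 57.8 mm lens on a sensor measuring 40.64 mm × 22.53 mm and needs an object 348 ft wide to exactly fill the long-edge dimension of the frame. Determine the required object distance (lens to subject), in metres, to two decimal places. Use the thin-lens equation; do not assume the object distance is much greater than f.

W: 348 ft × 304.8 mm/ft = 106070.40 mm.
Magnification m = w/W = dᵢ/dₒ; combined with 1/f = 1/dₒ + 1/dᵢ this gives dₒ = f·(1 + W/w).
dₒ = 57.8 mm × (1 + 106070/40.64) = 57.8 × 2610.9999 ≈ 150915.795 mm = 150.916 m.

150.92 m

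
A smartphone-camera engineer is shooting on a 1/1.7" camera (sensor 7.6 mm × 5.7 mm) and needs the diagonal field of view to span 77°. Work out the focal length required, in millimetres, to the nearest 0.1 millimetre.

6.0 mm

Sensor diagonal = √(7.6² + 5.7²) = √90.2500 ≈ 9.5000 mm.
From α = 2·arctan(d/2f) we get f = d / (2·tan(α/2)).
With d = 9.5000 mm and α/2 = 38.5°, tan(α/2) ≈ 0.79544, so f ≈ 9.5000 / 1.59087 ≈ 5.9716 mm.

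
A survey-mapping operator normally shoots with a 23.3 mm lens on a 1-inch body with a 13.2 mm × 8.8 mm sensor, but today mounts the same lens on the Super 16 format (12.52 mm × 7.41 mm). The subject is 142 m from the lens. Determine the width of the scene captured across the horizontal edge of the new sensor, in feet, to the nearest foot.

250 ft

The focal length stays 23.3 mm; the relevant sensor dimension is now w = 12.52 mm. Object distance dₒ = 142 m = 142000 mm.
Thin-lens field width W = w·(dₒ − f)/f = 12.52 × (142000 − 23.3)/23.3 ≈ 76289.626 mm = 76289.626/304.8 ft = 250.294 ft.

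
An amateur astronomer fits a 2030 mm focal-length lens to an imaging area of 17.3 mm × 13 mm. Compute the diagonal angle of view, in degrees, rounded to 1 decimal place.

0.6°

Sensor diagonal = √(17.3² + 13²) = √468.2900 ≈ 21.6400 mm.
Angle of view α = 2·arctan(d/2f) with d = 21.6400 mm and f = 2030 mm.
d/2f = 0.00533; arctan(0.00533) ≈ 0.3054°, so α ≈ 0.6108°.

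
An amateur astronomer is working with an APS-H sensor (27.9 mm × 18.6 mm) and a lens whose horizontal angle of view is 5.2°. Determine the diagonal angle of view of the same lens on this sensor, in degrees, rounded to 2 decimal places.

From the horizontal AOV: f = 27.9 / (2·tan(2.6°)) = 27.9 / 0.09082 ≈ 307.2029 mm.
Sensor diagonal = √(27.9² + 18.6²) = √1124.3700 ≈ 33.5316 mm.
Diagonal AOV = 2·arctan(33.5316 / (2 × 307.2029)) = 2·arctan(0.05458) ≈ 6.2477°.

6.25°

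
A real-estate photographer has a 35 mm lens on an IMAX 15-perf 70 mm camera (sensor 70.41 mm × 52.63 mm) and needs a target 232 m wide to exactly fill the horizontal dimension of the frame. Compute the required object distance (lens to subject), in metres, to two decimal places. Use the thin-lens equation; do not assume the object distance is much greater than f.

W: 232 m = 232000 mm.
Magnification m = w/W = dᵢ/dₒ; combined with 1/f = 1/dₒ + 1/dᵢ this gives dₒ = f·(1 + W/w).
dₒ = 35 mm × (1 + 232000/70.41) = 35 × 3295.9865 ≈ 115359.528 mm = 115.36 m.

115.36 m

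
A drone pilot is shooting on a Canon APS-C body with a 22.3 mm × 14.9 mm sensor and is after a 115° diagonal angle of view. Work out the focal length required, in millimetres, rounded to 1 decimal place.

Sensor diagonal = √(22.3² + 14.9²) = √719.3000 ≈ 26.8198 mm.
From α = 2·arctan(d/2f) we get f = d / (2·tan(α/2)).
With d = 26.8198 mm and α/2 = 57.5°, tan(α/2) ≈ 1.56969, so f ≈ 26.8198 / 3.13937 ≈ 8.5430 mm.

8.5 mm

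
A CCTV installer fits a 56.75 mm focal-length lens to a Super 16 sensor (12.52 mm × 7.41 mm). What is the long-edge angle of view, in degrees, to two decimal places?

Angle of view α = 2·arctan(w/2f) with w = 12.52 mm and f = 56.75 mm.
w/2f = 0.11031; arctan(0.11031) ≈ 6.2948°, so α ≈ 12.5895°.

12.59°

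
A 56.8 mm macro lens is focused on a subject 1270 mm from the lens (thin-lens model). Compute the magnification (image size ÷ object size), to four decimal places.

Thin lens: 1/f = 1/dₒ + 1/dᵢ → 1/dᵢ = 1/56.8 − 1/1270 = 0.0168182 mm⁻¹, so dᵢ ≈ 59.4593 mm.
Magnification m = dᵢ/dₒ = 59.4593/1270 ≈ 0.04682.

0.0468×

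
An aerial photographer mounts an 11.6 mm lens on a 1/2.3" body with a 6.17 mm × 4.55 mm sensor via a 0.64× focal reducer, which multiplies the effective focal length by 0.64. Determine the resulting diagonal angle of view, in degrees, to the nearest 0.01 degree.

54.62°

Effective focal length f = 11.6 × 0.64 = 7.424 mm.
Sensor diagonal = √(6.17² + 4.55²) = √58.7714 ≈ 7.6663 mm.
α = 2·arctan(7.666 / (2 × 7.424)) = 2·arctan(0.51632) ≈ 54.6160°.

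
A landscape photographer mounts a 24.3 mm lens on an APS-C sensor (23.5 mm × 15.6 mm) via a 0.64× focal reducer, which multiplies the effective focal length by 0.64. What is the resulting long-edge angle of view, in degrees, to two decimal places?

Effective focal length f = 24.3 × 0.64 = 15.552 mm.
α = 2·arctan(23.5 / (2 × 15.552)) = 2·arctan(0.75553) ≈ 74.1443°.

74.14°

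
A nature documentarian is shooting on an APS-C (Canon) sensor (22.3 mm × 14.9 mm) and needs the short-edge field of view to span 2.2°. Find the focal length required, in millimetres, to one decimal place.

From α = 2·arctan(h/2f) we get f = h / (2·tan(α/2)).
With h = 14.9 mm and α/2 = 1.1°, tan(α/2) ≈ 0.01920, so f ≈ 14.9 / 0.03840 ≈ 388.0010 mm.

388.0 mm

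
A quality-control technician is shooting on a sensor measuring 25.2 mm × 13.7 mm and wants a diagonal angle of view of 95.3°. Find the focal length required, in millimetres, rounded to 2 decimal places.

13.07 mm

Sensor diagonal = √(25.2² + 13.7²) = √822.7300 ≈ 28.6833 mm.
From α = 2·arctan(d/2f) we get f = d / (2·tan(α/2)).
With d = 28.6833 mm and α/2 = 47.65°, tan(α/2) ≈ 1.09706, so f ≈ 28.6833 / 2.19412 ≈ 13.0728 mm.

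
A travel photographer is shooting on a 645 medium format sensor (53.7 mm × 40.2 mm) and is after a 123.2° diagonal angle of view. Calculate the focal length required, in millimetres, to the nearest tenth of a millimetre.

Sensor diagonal = √(53.7² + 40.2²) = √4499.7300 ≈ 67.0800 mm.
From α = 2·arctan(d/2f) we get f = d / (2·tan(α/2)).
With d = 67.0800 mm and α/2 = 61.6°, tan(α/2) ≈ 1.84946, so f ≈ 67.0800 / 3.69892 ≈ 18.1350 mm.

18.1 mm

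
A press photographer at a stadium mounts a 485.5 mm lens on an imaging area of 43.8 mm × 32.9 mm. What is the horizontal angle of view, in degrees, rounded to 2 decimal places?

5.17°

Angle of view α = 2·arctan(w/2f) with w = 43.8 mm and f = 485.5 mm.
w/2f = 0.04511; arctan(0.04511) ≈ 2.5828°, so α ≈ 5.1655°.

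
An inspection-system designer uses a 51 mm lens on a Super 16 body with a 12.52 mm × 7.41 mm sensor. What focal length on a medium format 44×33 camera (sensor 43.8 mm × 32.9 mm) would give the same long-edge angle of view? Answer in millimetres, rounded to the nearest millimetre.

Equal angle of view means equal width/f ratio, so f₂ = f₁ · (width₂/width₁) = 51 × 43.8/12.52.
f₂ = 51 × 3.49840 ≈ 178.419 mm.

178 mm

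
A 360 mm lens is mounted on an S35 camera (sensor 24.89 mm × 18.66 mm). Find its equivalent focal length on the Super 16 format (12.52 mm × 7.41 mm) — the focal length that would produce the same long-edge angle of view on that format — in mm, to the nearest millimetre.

Equal angle of view means equal width/f ratio, so f₂ = f₁ · (width₂/width₁) = 360 × 12.52/24.89.
f₂ = 360 × 0.50301 ≈ 181.085 mm.

181 mm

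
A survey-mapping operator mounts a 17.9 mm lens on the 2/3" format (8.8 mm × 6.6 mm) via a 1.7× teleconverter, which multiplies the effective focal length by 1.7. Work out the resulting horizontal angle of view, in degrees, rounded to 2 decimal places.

16.46°

Effective focal length f = 17.9 × 1.7 = 30.43 mm.
α = 2·arctan(8.8 / (2 × 30.43)) = 2·arctan(0.14459) ≈ 16.4552°.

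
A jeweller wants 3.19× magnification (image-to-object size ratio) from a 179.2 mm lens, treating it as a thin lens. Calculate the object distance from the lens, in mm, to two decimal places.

235.38 mm

With m = dᵢ/dₒ and 1/f = 1/dₒ + 1/dᵢ, substituting dᵢ = m·dₒ gives 1/f = (1 + 1/m)/dₒ, hence dₒ = f·(1 + 1/m).
dₒ = 179.2 × (1 + 1/3.19) = 179.2 × 1.31348 ≈ 235.376 mm.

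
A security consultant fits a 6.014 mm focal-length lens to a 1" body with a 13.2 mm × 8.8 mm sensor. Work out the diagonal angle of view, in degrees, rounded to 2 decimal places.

105.66°

Sensor diagonal = √(13.2² + 8.8²) = √251.6800 ≈ 15.8644 mm.
Angle of view α = 2·arctan(d/2f) with d = 15.8644 mm and f = 6.014 mm.
d/2f = 1.31896; arctan(1.31896) ≈ 52.8315°, so α ≈ 105.6631°.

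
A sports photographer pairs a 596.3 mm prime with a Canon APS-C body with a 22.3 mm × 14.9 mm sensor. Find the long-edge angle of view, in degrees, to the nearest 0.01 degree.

2.14°

Angle of view α = 2·arctan(w/2f) with w = 22.3 mm and f = 596.3 mm.
w/2f = 0.01870; arctan(0.01870) ≈ 1.0712°, so α ≈ 2.1425°.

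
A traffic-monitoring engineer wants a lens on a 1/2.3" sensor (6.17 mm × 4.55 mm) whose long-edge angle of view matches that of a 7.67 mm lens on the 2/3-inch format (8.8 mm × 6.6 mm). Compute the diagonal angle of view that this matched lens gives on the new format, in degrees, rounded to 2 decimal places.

Equal long-edge AOV ⇒ f₂ = f₁ · 6.17/8.8 = 7.67 × 0.70114 ≈ 5.3777 mm.
Sensor diagonal = √(6.17² + 4.55²) = √58.7714 ≈ 7.6663 mm.
Diagonal AOV on the new format = 2·arctan(7.6663 / (2 × 5.3777)) = 2·arctan(0.71278) ≈ 70.9610°.

70.96°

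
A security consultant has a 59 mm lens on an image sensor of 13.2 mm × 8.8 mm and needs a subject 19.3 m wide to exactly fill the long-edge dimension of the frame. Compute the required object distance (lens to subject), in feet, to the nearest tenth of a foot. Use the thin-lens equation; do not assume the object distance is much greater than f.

283.2 ft

W: 19.3 m = 19300 mm.
Magnification m = w/W = dᵢ/dₒ; combined with 1/f = 1/dₒ + 1/dᵢ this gives dₒ = f·(1 + W/w).
dₒ = 59 mm × (1 + 19300/13.2) = 59 × 1463.1212 ≈ 86324.152 mm = 86324.152/304.8 ft = 283.216 ft.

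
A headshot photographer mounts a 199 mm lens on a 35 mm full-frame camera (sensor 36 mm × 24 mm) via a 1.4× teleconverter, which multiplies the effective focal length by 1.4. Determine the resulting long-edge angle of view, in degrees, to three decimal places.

Effective focal length f = 199 × 1.4 = 278.6 mm.
α = 2·arctan(36 / (2 × 278.6)) = 2·arctan(0.06461) ≈ 7.3933°.

7.393°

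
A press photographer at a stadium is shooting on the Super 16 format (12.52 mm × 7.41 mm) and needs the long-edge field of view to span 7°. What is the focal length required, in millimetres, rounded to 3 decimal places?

102.350 mm

From α = 2·arctan(w/2f) we get f = w / (2·tan(α/2)).
With w = 12.52 mm and α/2 = 3.5°, tan(α/2) ≈ 0.06116, so f ≈ 12.52 / 0.12233 ≈ 102.3501 mm.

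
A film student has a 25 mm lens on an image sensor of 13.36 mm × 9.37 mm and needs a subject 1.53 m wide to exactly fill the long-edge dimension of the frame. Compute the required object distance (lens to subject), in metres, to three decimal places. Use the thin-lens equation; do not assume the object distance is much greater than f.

2.888 m

W: 1.53 m = 1530 mm.
Magnification m = w/W = dᵢ/dₒ; combined with 1/f = 1/dₒ + 1/dᵢ this gives dₒ = f·(1 + W/w).
dₒ = 25 mm × (1 + 1530/13.36) = 25 × 115.5210 ≈ 2888.024 mm = 2.88802 m.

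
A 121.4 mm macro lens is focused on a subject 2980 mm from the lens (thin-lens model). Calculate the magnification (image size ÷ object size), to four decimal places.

0.0425×

Thin lens: 1/f = 1/dₒ + 1/dᵢ → 1/dᵢ = 1/121.4 − 1/2980 = 0.0079017 mm⁻¹, so dᵢ ≈ 126.5557 mm.
Magnification m = dᵢ/dₒ = 126.5557/2980 ≈ 0.04247.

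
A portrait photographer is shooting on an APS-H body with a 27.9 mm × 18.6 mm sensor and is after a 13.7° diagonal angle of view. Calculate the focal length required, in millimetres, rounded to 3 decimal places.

139.566 mm

Sensor diagonal = √(27.9² + 18.6²) = √1124.3700 ≈ 33.5316 mm.
From α = 2·arctan(d/2f) we get f = d / (2·tan(α/2)).
With d = 33.5316 mm and α/2 = 6.85°, tan(α/2) ≈ 0.12013, so f ≈ 33.5316 / 0.24026 ≈ 139.5663 mm.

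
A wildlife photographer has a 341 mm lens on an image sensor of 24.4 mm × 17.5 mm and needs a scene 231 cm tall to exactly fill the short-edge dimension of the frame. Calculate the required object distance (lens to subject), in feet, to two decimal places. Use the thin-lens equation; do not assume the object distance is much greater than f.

148.80 ft

W: 231 cm = 2310 mm.
Magnification m = h/W = dᵢ/dₒ; combined with 1/f = 1/dₒ + 1/dᵢ this gives dₒ = f·(1 + W/h).
dₒ = 341 mm × (1 + 2310/17.5) = 341 × 133.0000 ≈ 45353.000 mm = 45353.000/304.8 ft = 148.796 ft.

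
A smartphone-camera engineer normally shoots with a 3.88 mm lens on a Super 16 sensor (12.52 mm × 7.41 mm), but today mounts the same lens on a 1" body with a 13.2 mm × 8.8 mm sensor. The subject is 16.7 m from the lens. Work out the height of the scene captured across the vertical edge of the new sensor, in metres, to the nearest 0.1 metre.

The focal length stays 3.88 mm; the relevant sensor dimension is now h = 8.8 mm. Object distance dₒ = 16.7 m = 16700 mm.
Thin-lens field height W = h·(dₒ − f)/f = 8.8 × (16700 − 3.88)/3.88 ≈ 37867.489 mm = 37.8675 m.

37.9 m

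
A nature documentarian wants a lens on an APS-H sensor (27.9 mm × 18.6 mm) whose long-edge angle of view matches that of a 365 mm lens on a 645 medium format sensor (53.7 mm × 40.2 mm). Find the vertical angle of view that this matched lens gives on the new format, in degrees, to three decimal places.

5.615°

Equal long-edge AOV ⇒ f₂ = f₁ · 27.9/53.7 = 365 × 0.51955 ≈ 189.6369 mm.
Vertical AOV on the new format = 2·arctan(18.6 / (2 × 189.6369)) = 2·arctan(0.04904) ≈ 5.6152°.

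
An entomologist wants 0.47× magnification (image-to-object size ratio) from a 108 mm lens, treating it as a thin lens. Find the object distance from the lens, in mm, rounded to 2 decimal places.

With m = dᵢ/dₒ and 1/f = 1/dₒ + 1/dᵢ, substituting dᵢ = m·dₒ gives 1/f = (1 + 1/m)/dₒ, hence dₒ = f·(1 + 1/m).
dₒ = 108 × (1 + 1/0.47) = 108 × 3.12766 ≈ 337.787 mm.

337.79 mm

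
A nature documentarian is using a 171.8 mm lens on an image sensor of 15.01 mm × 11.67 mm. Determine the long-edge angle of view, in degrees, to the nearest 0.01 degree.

5.00°

Angle of view α = 2·arctan(w/2f) with w = 15.01 mm and f = 171.8 mm.
w/2f = 0.04368; arctan(0.04368) ≈ 2.5013°, so α ≈ 5.0027°.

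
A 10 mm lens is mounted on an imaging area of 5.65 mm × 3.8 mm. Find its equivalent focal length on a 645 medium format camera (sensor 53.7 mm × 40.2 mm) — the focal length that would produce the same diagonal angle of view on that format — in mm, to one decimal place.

98.5 mm

Sensor diagonal = √(5.65² + 3.8²) = √46.3625 ≈ 6.8090 mm.
Sensor diagonal = √(53.7² + 40.2²) = √4499.7300 ≈ 67.0800 mm.
Equal angle of view means equal diagonal/f ratio, so f₂ = f₁ · (diagonal₂/diagonal₁) = 10 × 67.0800/6.8090.
f₂ = 10 × 9.85167 ≈ 98.517 mm.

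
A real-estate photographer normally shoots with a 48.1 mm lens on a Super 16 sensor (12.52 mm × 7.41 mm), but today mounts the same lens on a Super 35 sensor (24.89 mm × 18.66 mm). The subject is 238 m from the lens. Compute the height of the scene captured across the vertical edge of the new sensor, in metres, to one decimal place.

The focal length stays 48.1 mm; the relevant sensor dimension is now h = 18.66 mm. Object distance dₒ = 238 m = 238000 mm.
Thin-lens field height W = h·(dₒ − f)/f = 18.66 × (238000 − 48.1)/48.1 ≈ 92311.486 mm = 92.3115 m.

92.3 m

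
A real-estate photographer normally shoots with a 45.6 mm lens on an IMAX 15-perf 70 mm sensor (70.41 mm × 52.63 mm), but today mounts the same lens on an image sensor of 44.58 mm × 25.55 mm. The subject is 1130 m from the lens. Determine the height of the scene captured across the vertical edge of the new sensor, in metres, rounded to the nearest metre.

The focal length stays 45.6 mm; the relevant sensor dimension is now h = 25.55 mm. Object distance dₒ = 1130 m = 1.13e+06 mm.
Thin-lens field height W = h·(dₒ − f)/f = 25.55 × (1.13e+06 − 45.6)/45.6 ≈ 633121.380 mm = 633.121 m.

633 m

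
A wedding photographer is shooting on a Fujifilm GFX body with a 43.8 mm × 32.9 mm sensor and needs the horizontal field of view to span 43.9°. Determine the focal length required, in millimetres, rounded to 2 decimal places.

From α = 2·arctan(w/2f) we get f = w / (2·tan(α/2)).
With w = 43.8 mm and α/2 = 21.95°, tan(α/2) ≈ 0.40301, so f ≈ 43.8 / 0.80602 ≈ 54.3409 mm.

54.34 mm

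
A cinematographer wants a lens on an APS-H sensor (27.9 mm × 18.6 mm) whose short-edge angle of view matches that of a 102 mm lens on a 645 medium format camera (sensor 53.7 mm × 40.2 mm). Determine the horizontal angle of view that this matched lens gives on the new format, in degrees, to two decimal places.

32.93°

Equal short-edge AOV ⇒ f₂ = f₁ · 18.6/40.2 = 102 × 0.46269 ≈ 47.1940 mm.
Horizontal AOV on the new format = 2·arctan(27.9 / (2 × 47.1940)) = 2·arctan(0.29559) ≈ 32.9341°.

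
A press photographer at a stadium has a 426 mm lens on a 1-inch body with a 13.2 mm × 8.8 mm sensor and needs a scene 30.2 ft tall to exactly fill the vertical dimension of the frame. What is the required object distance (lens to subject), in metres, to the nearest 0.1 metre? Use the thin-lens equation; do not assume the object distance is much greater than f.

446.0 m

W: 30.2 ft × 304.8 mm/ft = 9204.96 mm.
Magnification m = h/W = dᵢ/dₒ; combined with 1/f = 1/dₒ + 1/dᵢ this gives dₒ = f·(1 + W/h).
dₒ = 426 mm × (1 + 9204.96/8.8) = 426 × 1047.0181 ≈ 446029.731 mm = 446.03 m.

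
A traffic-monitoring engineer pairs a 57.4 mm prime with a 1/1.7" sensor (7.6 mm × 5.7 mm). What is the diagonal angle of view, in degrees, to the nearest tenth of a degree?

9.5°

Sensor diagonal = √(7.6² + 5.7²) = √90.2500 ≈ 9.5000 mm.
Angle of view α = 2·arctan(d/2f) with d = 9.5000 mm and f = 57.4 mm.
d/2f = 0.08275; arctan(0.08275) ≈ 4.7306°, so α ≈ 9.4612°.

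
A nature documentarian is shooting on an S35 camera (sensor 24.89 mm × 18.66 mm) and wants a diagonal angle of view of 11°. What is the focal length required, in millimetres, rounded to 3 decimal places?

Sensor diagonal = √(24.89² + 18.66²) = √967.7077 ≈ 31.1080 mm.
From α = 2·arctan(d/2f) we get f = d / (2·tan(α/2)).
With d = 31.1080 mm and α/2 = 5.5°, tan(α/2) ≈ 0.09629, so f ≈ 31.1080 / 0.19258 ≈ 161.5345 mm.

161.534 mm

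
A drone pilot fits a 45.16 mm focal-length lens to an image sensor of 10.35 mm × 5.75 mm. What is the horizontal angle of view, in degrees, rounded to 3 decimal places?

13.074°

Angle of view α = 2·arctan(w/2f) with w = 10.35 mm and f = 45.16 mm.
w/2f = 0.11459; arctan(0.11459) ≈ 6.5372°, so α ≈ 13.0743°.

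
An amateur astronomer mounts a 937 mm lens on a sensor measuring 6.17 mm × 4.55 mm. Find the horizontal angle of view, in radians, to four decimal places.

Angle of view α = 2·arctan(w/2f) with w = 6.17 mm and f = 937 mm.
w/2f = 0.00329; arctan(0.00329) ≈ 0.0033 rad, so α ≈ 0.0066 rad.

0.0066 rad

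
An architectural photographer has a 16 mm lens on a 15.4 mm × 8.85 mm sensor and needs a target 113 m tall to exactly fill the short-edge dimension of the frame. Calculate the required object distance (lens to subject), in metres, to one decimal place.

204.3 m

W: 113 m = 113000 mm.
Magnification m = h/W = dᵢ/dₒ; combined with 1/f = 1/dₒ + 1/dᵢ this gives dₒ = f·(1 + W/h).
dₒ = 16 mm × (1 + 113000/8.85) = 16 × 12769.3616 ≈ 204309.785 mm = 204.31 m.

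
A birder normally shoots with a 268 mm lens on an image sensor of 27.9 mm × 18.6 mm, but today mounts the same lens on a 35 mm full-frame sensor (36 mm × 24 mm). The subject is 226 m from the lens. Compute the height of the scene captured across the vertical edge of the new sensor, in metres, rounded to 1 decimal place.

20.2 m

The focal length stays 268 mm; the relevant sensor dimension is now h = 24 mm. Object distance dₒ = 226 m = 226000 mm.
Thin-lens field height W = h·(dₒ − f)/f = 24 × (226000 − 268)/268 ≈ 20214.806 mm = 20.2148 m.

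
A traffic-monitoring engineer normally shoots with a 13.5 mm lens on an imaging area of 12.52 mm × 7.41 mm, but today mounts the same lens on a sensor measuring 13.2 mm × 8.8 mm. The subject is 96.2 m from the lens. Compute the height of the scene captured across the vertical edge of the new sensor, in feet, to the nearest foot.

The focal length stays 13.5 mm; the relevant sensor dimension is now h = 8.8 mm. Object distance dₒ = 96.2 m = 96200 mm.
Thin-lens field height W = h·(dₒ − f)/f = 8.8 × (96200 − 13.5)/13.5 ≈ 62699.348 mm = 62699.348/304.8 ft = 205.707 ft.

206 ft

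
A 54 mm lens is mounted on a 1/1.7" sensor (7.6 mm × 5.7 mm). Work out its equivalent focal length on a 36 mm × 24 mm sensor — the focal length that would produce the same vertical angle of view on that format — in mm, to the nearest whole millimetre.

227 mm

Equal angle of view means equal height/f ratio, so f₂ = f₁ · (height₂/height₁) = 54 × 24/5.7.
f₂ = 54 × 4.21053 ≈ 227.368 mm.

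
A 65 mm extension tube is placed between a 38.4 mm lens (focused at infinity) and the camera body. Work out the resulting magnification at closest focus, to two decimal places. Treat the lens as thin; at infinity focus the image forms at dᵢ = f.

The tube moves the image plane from f to f + e, so dᵢ = 38.4 + 65 = 103.4 mm. Focus is achieved when 1/f = 1/dₒ + 1/dᵢ, giving dₒ = 1/(1/f − 1/(f+e)).
Magnification m = dᵢ/dₒ = (f+e)·(1/f − 1/(f+e)) = e/f = 65/38.4 ≈ 1.6927.

1.69×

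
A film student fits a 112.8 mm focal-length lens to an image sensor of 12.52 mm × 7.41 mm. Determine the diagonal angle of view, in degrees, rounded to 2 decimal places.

Sensor diagonal = √(12.52² + 7.41²) = √211.6585 ≈ 14.5485 mm.
Angle of view α = 2·arctan(d/2f) with d = 14.5485 mm and f = 112.8 mm.
d/2f = 0.06449; arctan(0.06449) ≈ 3.6898°, so α ≈ 7.3796°.

7.38°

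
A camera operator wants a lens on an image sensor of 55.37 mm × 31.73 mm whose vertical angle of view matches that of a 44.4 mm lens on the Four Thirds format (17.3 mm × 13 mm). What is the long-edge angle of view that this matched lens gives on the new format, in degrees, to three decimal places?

28.661°

Equal vertical AOV ⇒ f₂ = f₁ · 31.73/13 = 44.4 × 2.44077 ≈ 108.3702 mm.
Long-edge AOV on the new format = 2·arctan(55.37 / (2 × 108.3702)) = 2·arctan(0.25547) ≈ 28.6613°.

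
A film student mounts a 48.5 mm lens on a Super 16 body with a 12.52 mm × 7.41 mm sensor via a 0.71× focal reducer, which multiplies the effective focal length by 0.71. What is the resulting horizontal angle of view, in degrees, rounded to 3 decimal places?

20.607°

Effective focal length f = 48.5 × 0.71 = 34.435 mm.
α = 2·arctan(12.52 / (2 × 34.435)) = 2·arctan(0.18179) ≈ 20.6068°.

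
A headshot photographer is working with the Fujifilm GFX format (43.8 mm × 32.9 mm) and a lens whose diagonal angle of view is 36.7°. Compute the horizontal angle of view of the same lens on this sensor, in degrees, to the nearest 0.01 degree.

29.71°

Sensor diagonal = √(43.8² + 32.9²) = √3000.8500 ≈ 54.7800 mm.
From the diagonal AOV: f = 54.7800 / (2·tan(18.35°)) = 54.7800 / 0.66337 ≈ 82.5779 mm.
Horizontal AOV = 2·arctan(43.8 / (2 × 82.5779)) = 2·arctan(0.26520) ≈ 29.7063°.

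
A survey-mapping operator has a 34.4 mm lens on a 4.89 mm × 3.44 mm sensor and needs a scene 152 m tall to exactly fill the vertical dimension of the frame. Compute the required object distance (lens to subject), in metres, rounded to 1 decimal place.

W: 152 m = 152000 mm.
Magnification m = h/W = dᵢ/dₒ; combined with 1/f = 1/dₒ + 1/dᵢ this gives dₒ = f·(1 + W/h).
dₒ = 34.4 mm × (1 + 152000/3.44) = 34.4 × 44187.0465 ≈ 1520034.400 mm = 1520.03 m.

1520.0 m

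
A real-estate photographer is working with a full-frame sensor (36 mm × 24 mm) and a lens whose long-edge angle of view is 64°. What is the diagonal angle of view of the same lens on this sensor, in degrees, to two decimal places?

73.81°

From the long-edge AOV: f = 36 / (2·tan(32°)) = 36 / 1.24974 ≈ 28.8060 mm.
Sensor diagonal = √(36² + 24²) = √1872.0000 ≈ 43.2666 mm.
Diagonal AOV = 2·arctan(43.2666 / (2 × 28.8060)) = 2·arctan(0.75100) ≈ 73.8131°.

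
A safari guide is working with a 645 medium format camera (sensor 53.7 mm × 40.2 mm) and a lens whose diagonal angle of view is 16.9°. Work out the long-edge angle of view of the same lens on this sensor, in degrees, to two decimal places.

Sensor diagonal = √(53.7² + 40.2²) = √4499.7300 ≈ 67.0800 mm.
From the diagonal AOV: f = 67.0800 / (2·tan(8.45°)) = 67.0800 / 0.29712 ≈ 225.7690 mm.
Long-edge AOV = 2·arctan(53.7 / (2 × 225.7690)) = 2·arctan(0.11893) ≈ 13.5643°.

13.56°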